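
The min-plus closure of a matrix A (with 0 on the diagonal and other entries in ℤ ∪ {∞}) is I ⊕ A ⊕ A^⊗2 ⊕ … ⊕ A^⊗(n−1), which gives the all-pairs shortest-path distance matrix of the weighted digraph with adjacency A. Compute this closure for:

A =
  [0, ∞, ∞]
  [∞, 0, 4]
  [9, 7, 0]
Closure =
  [0, ∞, ∞]
  [13, 0, 4]
  [9, 7, 0]

This is the Floyd-Warshall all-pairs shortest-path computation. For each intermediate vertex k = 0, 1, …, 2, update dist[i][j] ← min(dist[i][j], dist[i][k] + dist[k][j]). The final matrix gives, for each (i, j), the minimum total weight of any directed path from i to j (possibly empty when i = j).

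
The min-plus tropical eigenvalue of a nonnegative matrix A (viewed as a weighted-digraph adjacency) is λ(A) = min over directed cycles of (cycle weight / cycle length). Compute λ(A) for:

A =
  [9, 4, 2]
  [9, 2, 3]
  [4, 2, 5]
λ(A) = 2

Enumerate directed cycles and compute their means (weight / length). Sample:
  cycle 0 → 0: weight = 9, length = 1, mean = 9/1 ≈ 9.000
  cycle 1 → 1: weight = 2, length = 1, mean = 2/1 ≈ 2.000
  cycle 2 → 2: weight = 5, length = 1, mean = 5/1 ≈ 5.000
  cycle 0 → 1 → 0: weight = 13, length = 2, mean = 13/2 ≈ 6.500
  cycle 0 → 2 → 0: weight = 6, length = 2, mean = 6/2 ≈ 3.000
  cycle 1 → 0 → 1: weight = 13, length = 2, mean = 13/2 ≈ 6.500
Minimum mean = 2.000, attained e.g. along the cycle 1 → 1 with weight 2 and length 1. So λ(A) = 2/1 = 2.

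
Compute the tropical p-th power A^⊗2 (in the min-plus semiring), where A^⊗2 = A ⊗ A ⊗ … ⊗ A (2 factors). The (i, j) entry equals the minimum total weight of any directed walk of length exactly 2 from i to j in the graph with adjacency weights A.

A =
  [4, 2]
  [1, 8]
A^⊗2 =
  [3, 6]
  [5, 3]

Each entry (A^⊗2)_ij equals the minimum over all length-2 walks i = v_0 → v_1 → … → v_2 = j of Σ_t A[v_t][v_{t+1}]. For example, for (i, j) = (0, 1) we minimise over 2 possible intermediate vertex sequences; the minimum is 6, attained along the walk 0 → 0 → 1.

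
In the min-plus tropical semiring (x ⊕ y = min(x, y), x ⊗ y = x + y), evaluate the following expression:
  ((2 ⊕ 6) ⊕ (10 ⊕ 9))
((2 ⊕ 6) ⊕ (10 ⊕ 9)) = 2

Expand innermost to outermost. Recall ⊕ takes the minimum of its arguments and ⊗ takes their sum. Working out the expression ((2 ⊕ 6) ⊕ (10 ⊕ 9)) gives 2.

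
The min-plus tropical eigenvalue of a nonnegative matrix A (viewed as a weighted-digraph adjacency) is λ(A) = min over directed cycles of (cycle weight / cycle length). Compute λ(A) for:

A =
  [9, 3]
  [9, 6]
λ(A) = 6

Enumerate directed cycles and compute their means (weight / length). Sample:
  cycle 0 → 0: weight = 9, length = 1, mean = 9/1 ≈ 9.000
  cycle 1 → 1: weight = 6, length = 1, mean = 6/1 ≈ 6.000
  cycle 0 → 1 → 0: weight = 12, length = 2, mean = 12/2 ≈ 6.000
  cycle 1 → 0 → 1: weight = 12, length = 2, mean = 12/2 ≈ 6.000
Minimum mean = 6.000, attained e.g. along the cycle 1 → 1 with weight 6 and length 1. So λ(A) = 6/1 = 6.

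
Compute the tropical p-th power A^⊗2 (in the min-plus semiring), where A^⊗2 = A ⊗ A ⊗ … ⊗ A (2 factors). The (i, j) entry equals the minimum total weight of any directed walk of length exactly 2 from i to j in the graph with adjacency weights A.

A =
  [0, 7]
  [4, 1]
A^⊗2 =
  [0, 7]
  [4, 2]

Each entry (A^⊗2)_ij equals the minimum over all length-2 walks i = v_0 → v_1 → … → v_2 = j of Σ_t A[v_t][v_{t+1}]. For example, for (i, j) = (0, 1) we minimise over 2 possible intermediate vertex sequences; the minimum is 7, attained along the walk 0 → 0 → 1.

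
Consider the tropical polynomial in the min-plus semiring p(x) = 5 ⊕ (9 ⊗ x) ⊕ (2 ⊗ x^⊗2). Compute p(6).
p(6) = 5

A tropical monomial a ⊗ x^⊗i evaluates to a + i · x. Evaluating each term at x = 6:
  Term 0 contributes 5 + 0 · 6 = 5
  Term 1 contributes 9 + 1 · 6 = 15
  Term 2 contributes 2 + 2 · 6 = 14
p(6) = ⊕ of these = min[5, 15, 14] = 5.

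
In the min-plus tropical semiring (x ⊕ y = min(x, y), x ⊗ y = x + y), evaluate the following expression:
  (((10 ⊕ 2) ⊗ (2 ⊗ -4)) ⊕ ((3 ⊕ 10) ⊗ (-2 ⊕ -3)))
(((10 ⊕ 2) ⊗ (2 ⊗ -4)) ⊕ ((3 ⊕ 10) ⊗ (-2 ⊕ -3))) = 0

Expand innermost to outermost. Recall ⊕ takes the minimum of its arguments and ⊗ takes their sum. Working out the expression (((10 ⊕ 2) ⊗ (2 ⊗ -4)) ⊕ ((3 ⊕ 10) ⊗ (-2 ⊕ -3))) gives 0.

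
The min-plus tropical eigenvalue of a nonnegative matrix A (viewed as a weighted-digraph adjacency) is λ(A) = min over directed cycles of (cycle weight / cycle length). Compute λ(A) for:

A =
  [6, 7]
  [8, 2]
λ(A) = 2

Enumerate directed cycles and compute their means (weight / length). Sample:
  cycle 0 → 0: weight = 6, length = 1, mean = 6/1 ≈ 6.000
  cycle 1 → 1: weight = 2, length = 1, mean = 2/1 ≈ 2.000
  cycle 0 → 1 → 0: weight = 15, length = 2, mean = 15/2 ≈ 7.500
  cycle 1 → 0 → 1: weight = 15, length = 2, mean = 15/2 ≈ 7.500
Minimum mean = 2.000, attained e.g. along the cycle 1 → 1 with weight 2 and length 1. So λ(A) = 2/1 = 2.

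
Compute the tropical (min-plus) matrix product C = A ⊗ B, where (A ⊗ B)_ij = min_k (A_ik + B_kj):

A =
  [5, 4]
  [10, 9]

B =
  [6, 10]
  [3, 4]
A ⊗ B =
  [7, 8]
  [12, 13]

Apply the min-plus product entry-by-entry:
  C[0][0] = min over k of (A[0][0] + B[0][0] = 5 + 6 = 11, A[0][1] + B[1][0] = 4 + 3 = 7) = 7 (attained at k = 1)
  C[0][1] = min over k of (A[0][0] + B[0][1] = 5 + 10 = 15, A[0][1] + B[1][1] = 4 + 4 = 8) = 8 (attained at k = 1)
  C[1][0] = min over k of (A[1][0] + B[0][0] = 10 + 6 = 16, A[1][1] + B[1][0] = 9 + 3 = 12) = 12 (attained at k = 1)
  C[1][1] = min over k of (A[1][0] + B[0][1] = 10 + 10 = 20, A[1][1] + B[1][1] = 9 + 4 = 13) = 13 (attained at k = 1)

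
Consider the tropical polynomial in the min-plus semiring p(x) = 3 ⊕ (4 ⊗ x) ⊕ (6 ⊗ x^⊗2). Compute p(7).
p(7) = 3

A tropical monomial a ⊗ x^⊗i evaluates to a + i · x. Evaluating each term at x = 7:
  Term 0 contributes 3 + 0 · 7 = 3
  Term 1 contributes 4 + 1 · 7 = 11
  Term 2 contributes 6 + 2 · 7 = 20
p(7) = ⊕ of these = min[3, 11, 20] = 3.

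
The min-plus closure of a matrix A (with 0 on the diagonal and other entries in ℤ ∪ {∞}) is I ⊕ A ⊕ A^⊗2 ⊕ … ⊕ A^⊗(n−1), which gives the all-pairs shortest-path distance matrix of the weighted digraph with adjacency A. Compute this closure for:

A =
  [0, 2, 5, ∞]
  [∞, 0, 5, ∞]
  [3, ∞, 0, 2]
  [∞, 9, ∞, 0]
Closure =
  [0, 2, 5, 7]
  [8, 0, 5, 7]
  [3, 5, 0, 2]
  [17, 9, 14, 0]

This is the Floyd-Warshall all-pairs shortest-path computation. For each intermediate vertex k = 0, 1, …, 3, update dist[i][j] ← min(dist[i][j], dist[i][k] + dist[k][j]). The final matrix gives, for each (i, j), the minimum total weight of any directed path from i to j (possibly empty when i = j).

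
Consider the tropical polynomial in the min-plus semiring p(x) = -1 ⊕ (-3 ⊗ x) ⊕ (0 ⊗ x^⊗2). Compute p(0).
p(0) = -3

A tropical monomial a ⊗ x^⊗i evaluates to a + i · x. Evaluating each term at x = 0:
  Term 0 contributes -1 + 0 · 0 = -1
  Term 1 contributes -3 + 1 · 0 = -3
  Term 2 contributes 0 + 2 · 0 = 0
p(0) = ⊕ of these = min[-1, -3, 0] = -3.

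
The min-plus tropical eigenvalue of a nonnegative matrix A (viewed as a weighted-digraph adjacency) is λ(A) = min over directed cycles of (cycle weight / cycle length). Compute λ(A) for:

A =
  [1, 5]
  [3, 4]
λ(A) = 1

Enumerate directed cycles and compute their means (weight / length). Sample:
  cycle 0 → 0: weight = 1, length = 1, mean = 1/1 ≈ 1.000
  cycle 1 → 1: weight = 4, length = 1, mean = 4/1 ≈ 4.000
  cycle 0 → 1 → 0: weight = 8, length = 2, mean = 8/2 ≈ 4.000
  cycle 1 → 0 → 1: weight = 8, length = 2, mean = 8/2 ≈ 4.000
Minimum mean = 1.000, attained e.g. along the cycle 0 → 0 with weight 1 and length 1. So λ(A) = 1/1 = 1.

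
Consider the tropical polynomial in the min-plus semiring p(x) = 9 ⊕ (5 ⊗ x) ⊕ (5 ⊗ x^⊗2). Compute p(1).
p(1) = 6

A tropical monomial a ⊗ x^⊗i evaluates to a + i · x. Evaluating each term at x = 1:
  Term 0 contributes 9 + 0 · 1 = 9
  Term 1 contributes 5 + 1 · 1 = 6
  Term 2 contributes 5 + 2 · 1 = 7
p(1) = ⊕ of these = min[9, 6, 7] = 6.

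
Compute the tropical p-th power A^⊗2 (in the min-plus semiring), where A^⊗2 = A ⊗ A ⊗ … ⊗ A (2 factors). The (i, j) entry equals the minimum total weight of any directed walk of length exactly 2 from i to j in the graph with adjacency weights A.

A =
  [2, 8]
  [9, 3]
A^⊗2 =
  [4, 10]
  [11, 6]

Each entry (A^⊗2)_ij equals the minimum over all length-2 walks i = v_0 → v_1 → … → v_2 = j of Σ_t A[v_t][v_{t+1}]. For example, for (i, j) = (0, 1) we minimise over 2 possible intermediate vertex sequences; the minimum is 10, attained along the walk 0 → 0 → 1.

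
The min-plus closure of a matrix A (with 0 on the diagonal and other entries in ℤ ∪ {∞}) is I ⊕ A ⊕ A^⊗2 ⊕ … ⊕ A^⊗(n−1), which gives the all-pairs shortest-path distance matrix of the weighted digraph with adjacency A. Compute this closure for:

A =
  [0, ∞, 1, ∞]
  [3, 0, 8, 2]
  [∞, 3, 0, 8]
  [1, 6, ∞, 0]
Closure =
  [0, 4, 1, 6]
  [3, 0, 4, 2]
  [6, 3, 0, 5]
  [1, 5, 2, 0]

This is the Floyd-Warshall all-pairs shortest-path computation. For each intermediate vertex k = 0, 1, …, 3, update dist[i][j] ← min(dist[i][j], dist[i][k] + dist[k][j]). The final matrix gives, for each (i, j), the minimum total weight of any directed path from i to j (possibly empty when i = j).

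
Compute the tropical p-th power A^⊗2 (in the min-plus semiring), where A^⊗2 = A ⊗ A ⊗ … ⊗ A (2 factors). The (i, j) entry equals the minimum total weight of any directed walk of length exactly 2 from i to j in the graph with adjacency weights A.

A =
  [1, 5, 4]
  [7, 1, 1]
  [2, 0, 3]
A^⊗2 =
  [2, 4, 5]
  [3, 1, 2]
  [3, 1, 1]

Each entry (A^⊗2)_ij equals the minimum over all length-2 walks i = v_0 → v_1 → … → v_2 = j of Σ_t A[v_t][v_{t+1}]. For example, for (i, j) = (0, 2) we minimise over 3 possible intermediate vertex sequences; the minimum is 5, attained along the walk 0 → 0 → 2.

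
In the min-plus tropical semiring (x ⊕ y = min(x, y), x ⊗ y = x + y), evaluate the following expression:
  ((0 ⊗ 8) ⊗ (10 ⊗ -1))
((0 ⊗ 8) ⊗ (10 ⊗ -1)) = 17

Expand innermost to outermost. Recall ⊕ takes the minimum of its arguments and ⊗ takes their sum. Working out the expression ((0 ⊗ 8) ⊗ (10 ⊗ -1)) gives 17.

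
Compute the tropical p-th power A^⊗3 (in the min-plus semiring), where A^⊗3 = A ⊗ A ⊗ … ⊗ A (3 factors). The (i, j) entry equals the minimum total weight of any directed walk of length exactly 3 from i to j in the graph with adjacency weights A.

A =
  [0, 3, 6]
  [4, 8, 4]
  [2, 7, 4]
A^⊗3 =
  [0, 3, 6]
  [4, 7, 10]
  [2, 5, 8]

Each entry (A^⊗3)_ij equals the minimum over all length-3 walks i = v_0 → v_1 → … → v_3 = j of Σ_t A[v_t][v_{t+1}]. For example, for (i, j) = (0, 2) we minimise over 9 possible intermediate vertex sequences; the minimum is 6, attained along the walk 0 → 0 → 0 → 2.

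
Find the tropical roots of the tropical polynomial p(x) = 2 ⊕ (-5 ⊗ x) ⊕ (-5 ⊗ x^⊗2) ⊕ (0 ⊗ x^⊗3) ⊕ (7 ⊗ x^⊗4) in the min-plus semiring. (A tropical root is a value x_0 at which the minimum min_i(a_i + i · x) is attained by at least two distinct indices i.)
Roots: {-7, -5, 0, 7}

Each tropical root is a break point of the lower envelope of the lines y = a_i + i · x (there are 5 lines, with slopes 0, 1, ..., 4). Only the lines that attain the minimum somewhere contribute to roots; other lines are dominated. Here the surviving (envelope) indices are i = 4, i = 3, i = 2, i = 1, i = 0.
Intersections between consecutive envelope lines give the roots: for adjacent envelope indices i < j the intersection is x = (a_i − a_j) / (j − i). Reading off the sorted break points: {-7, -5, 0, 7}.
Verification: at each break x_0, at least two indices attain the minimum of min_i(a_i + i · x_0).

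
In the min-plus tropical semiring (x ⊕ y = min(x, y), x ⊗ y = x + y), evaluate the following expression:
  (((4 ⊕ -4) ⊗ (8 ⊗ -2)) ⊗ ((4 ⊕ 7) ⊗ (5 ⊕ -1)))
(((4 ⊕ -4) ⊗ (8 ⊗ -2)) ⊗ ((4 ⊕ 7) ⊗ (5 ⊕ -1))) = 5

Expand innermost to outermost. Recall ⊕ takes the minimum of its arguments and ⊗ takes their sum. Working out the expression (((4 ⊕ -4) ⊗ (8 ⊗ -2)) ⊗ ((4 ⊕ 7) ⊗ (5 ⊕ -1))) gives 5.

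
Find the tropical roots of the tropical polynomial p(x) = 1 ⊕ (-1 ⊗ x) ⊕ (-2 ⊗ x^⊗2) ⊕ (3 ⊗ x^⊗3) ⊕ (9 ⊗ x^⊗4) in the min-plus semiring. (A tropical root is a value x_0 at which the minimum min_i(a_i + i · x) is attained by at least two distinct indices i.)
Roots: {-6, -5, 1, 2}

Each tropical root is a break point of the lower envelope of the lines y = a_i + i · x (there are 5 lines, with slopes 0, 1, ..., 4). Only the lines that attain the minimum somewhere contribute to roots; other lines are dominated. Here the surviving (envelope) indices are i = 4, i = 3, i = 2, i = 1, i = 0.
Intersections between consecutive envelope lines give the roots: for adjacent envelope indices i < j the intersection is x = (a_i − a_j) / (j − i). Reading off the sorted break points: {-6, -5, 1, 2}.
Verification: at each break x_0, at least two indices attain the minimum of min_i(a_i + i · x_0).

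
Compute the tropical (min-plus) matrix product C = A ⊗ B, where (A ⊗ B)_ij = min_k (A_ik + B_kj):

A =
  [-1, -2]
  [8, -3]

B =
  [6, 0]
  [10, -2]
A ⊗ B =
  [5, -4]
  [7, -5]

Apply the min-plus product entry-by-entry:
  C[0][0] = min over k of (A[0][0] + B[0][0] = -1 + 6 = 5, A[0][1] + B[1][0] = -2 + 10 = 8) = 5 (attained at k = 0)
  C[0][1] = min over k of (A[0][0] + B[0][1] = -1 + 0 = -1, A[0][1] + B[1][1] = -2 + -2 = -4) = -4 (attained at k = 1)
  C[1][0] = min over k of (A[1][0] + B[0][0] = 8 + 6 = 14, A[1][1] + B[1][0] = -3 + 10 = 7) = 7 (attained at k = 1)
  C[1][1] = min over k of (A[1][0] + B[0][1] = 8 + 0 = 8, A[1][1] + B[1][1] = -3 + -2 = -5) = -5 (attained at k = 1)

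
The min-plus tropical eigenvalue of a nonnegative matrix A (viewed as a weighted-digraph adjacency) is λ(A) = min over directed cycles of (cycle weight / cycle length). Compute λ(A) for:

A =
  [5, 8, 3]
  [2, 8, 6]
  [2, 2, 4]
λ(A) = 7/3

Enumerate directed cycles and compute their means (weight / length). Sample:
  cycle 0 → 0: weight = 5, length = 1, mean = 5/1 ≈ 5.000
  cycle 1 → 1: weight = 8, length = 1, mean = 8/1 ≈ 8.000
  cycle 2 → 2: weight = 4, length = 1, mean = 4/1 ≈ 4.000
  cycle 0 → 1 → 0: weight = 10, length = 2, mean = 10/2 ≈ 5.000
  cycle 0 → 2 → 0: weight = 5, length = 2, mean = 5/2 ≈ 2.500
  cycle 1 → 0 → 1: weight = 10, length = 2, mean = 10/2 ≈ 5.000
Minimum mean = 2.333, attained e.g. along the cycle 0 → 2 → 1 → 0 with weight 7 and length 3. So λ(A) = 7/3 = 7/3.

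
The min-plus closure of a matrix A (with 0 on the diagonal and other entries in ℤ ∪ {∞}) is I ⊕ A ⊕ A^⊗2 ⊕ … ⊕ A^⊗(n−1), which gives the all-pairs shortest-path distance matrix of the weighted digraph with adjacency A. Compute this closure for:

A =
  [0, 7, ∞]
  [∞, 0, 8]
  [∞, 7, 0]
Closure =
  [0, 7, 15]
  [∞, 0, 8]
  [∞, 7, 0]

This is the Floyd-Warshall all-pairs shortest-path computation. For each intermediate vertex k = 0, 1, …, 2, update dist[i][j] ← min(dist[i][j], dist[i][k] + dist[k][j]). The final matrix gives, for each (i, j), the minimum total weight of any directed path from i to j (possibly empty when i = j).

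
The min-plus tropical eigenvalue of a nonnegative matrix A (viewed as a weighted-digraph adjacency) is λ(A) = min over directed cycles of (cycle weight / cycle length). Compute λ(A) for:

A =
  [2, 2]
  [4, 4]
λ(A) = 2

Enumerate directed cycles and compute their means (weight / length). Sample:
  cycle 0 → 0: weight = 2, length = 1, mean = 2/1 ≈ 2.000
  cycle 1 → 1: weight = 4, length = 1, mean = 4/1 ≈ 4.000
  cycle 0 → 1 → 0: weight = 6, length = 2, mean = 6/2 ≈ 3.000
  cycle 1 → 0 → 1: weight = 6, length = 2, mean = 6/2 ≈ 3.000
Minimum mean = 2.000, attained e.g. along the cycle 0 → 0 with weight 2 and length 1. So λ(A) = 2/1 = 2.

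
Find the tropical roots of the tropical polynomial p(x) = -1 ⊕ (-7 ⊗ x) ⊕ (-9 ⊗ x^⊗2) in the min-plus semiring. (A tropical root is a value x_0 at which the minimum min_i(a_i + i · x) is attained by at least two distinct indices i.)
Roots: {2, 6}

Each tropical root is a break point of the lower envelope of the lines y = a_i + i · x (there are 3 lines, with slopes 0, 1, ..., 2). Only the lines that attain the minimum somewhere contribute to roots; other lines are dominated. Here the surviving (envelope) indices are i = 2, i = 1, i = 0.
Intersections between consecutive envelope lines give the roots: for adjacent envelope indices i < j the intersection is x = (a_i − a_j) / (j − i). Reading off the sorted break points: {2, 6}.
Verification: at each break x_0, at least two indices attain the minimum of min_i(a_i + i · x_0).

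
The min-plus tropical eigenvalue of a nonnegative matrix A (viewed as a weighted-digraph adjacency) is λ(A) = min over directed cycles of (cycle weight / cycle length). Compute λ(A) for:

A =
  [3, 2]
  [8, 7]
λ(A) = 3

Enumerate directed cycles and compute their means (weight / length). Sample:
  cycle 0 → 0: weight = 3, length = 1, mean = 3/1 ≈ 3.000
  cycle 1 → 1: weight = 7, length = 1, mean = 7/1 ≈ 7.000
  cycle 0 → 1 → 0: weight = 10, length = 2, mean = 10/2 ≈ 5.000
  cycle 1 → 0 → 1: weight = 10, length = 2, mean = 10/2 ≈ 5.000
Minimum mean = 3.000, attained e.g. along the cycle 0 → 0 with weight 3 and length 1. So λ(A) = 3/1 = 3.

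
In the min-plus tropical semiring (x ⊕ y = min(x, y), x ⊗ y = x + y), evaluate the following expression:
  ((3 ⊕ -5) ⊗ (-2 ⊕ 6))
((3 ⊕ -5) ⊗ (-2 ⊕ 6)) = -7

Expand innermost to outermost. Recall ⊕ takes the minimum of its arguments and ⊗ takes their sum. Working out the expression ((3 ⊕ -5) ⊗ (-2 ⊕ 6)) gives -7.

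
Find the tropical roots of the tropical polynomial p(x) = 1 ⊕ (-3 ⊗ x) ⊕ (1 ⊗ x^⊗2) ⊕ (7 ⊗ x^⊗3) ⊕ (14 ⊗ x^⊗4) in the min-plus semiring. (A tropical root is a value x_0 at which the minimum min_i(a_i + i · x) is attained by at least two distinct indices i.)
Roots: {-7, -6, -4, 4}

Each tropical root is a break point of the lower envelope of the lines y = a_i + i · x (there are 5 lines, with slopes 0, 1, ..., 4). Only the lines that attain the minimum somewhere contribute to roots; other lines are dominated. Here the surviving (envelope) indices are i = 4, i = 3, i = 2, i = 1, i = 0.
Intersections between consecutive envelope lines give the roots: for adjacent envelope indices i < j the intersection is x = (a_i − a_j) / (j − i). Reading off the sorted break points: {-7, -6, -4, 4}.
Verification: at each break x_0, at least two indices attain the minimum of min_i(a_i + i · x_0).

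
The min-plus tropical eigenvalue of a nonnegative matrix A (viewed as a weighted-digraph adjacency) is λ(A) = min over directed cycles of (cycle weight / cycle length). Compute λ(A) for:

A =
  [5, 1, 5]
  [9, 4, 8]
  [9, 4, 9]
λ(A) = 4

Enumerate directed cycles and compute their means (weight / length). Sample:
  cycle 0 → 0: weight = 5, length = 1, mean = 5/1 ≈ 5.000
  cycle 1 → 1: weight = 4, length = 1, mean = 4/1 ≈ 4.000
  cycle 2 → 2: weight = 9, length = 1, mean = 9/1 ≈ 9.000
  cycle 0 → 1 → 0: weight = 10, length = 2, mean = 10/2 ≈ 5.000
  cycle 0 → 2 → 0: weight = 14, length = 2, mean = 14/2 ≈ 7.000
  cycle 1 → 0 → 1: weight = 10, length = 2, mean = 10/2 ≈ 5.000
Minimum mean = 4.000, attained e.g. along the cycle 1 → 1 with weight 4 and length 1. So λ(A) = 4/1 = 4.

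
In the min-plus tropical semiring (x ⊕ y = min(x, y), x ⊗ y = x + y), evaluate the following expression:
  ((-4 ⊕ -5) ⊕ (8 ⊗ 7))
((-4 ⊕ -5) ⊕ (8 ⊗ 7)) = -5

Expand innermost to outermost. Recall ⊕ takes the minimum of its arguments and ⊗ takes their sum. Working out the expression ((-4 ⊕ -5) ⊕ (8 ⊗ 7)) gives -5.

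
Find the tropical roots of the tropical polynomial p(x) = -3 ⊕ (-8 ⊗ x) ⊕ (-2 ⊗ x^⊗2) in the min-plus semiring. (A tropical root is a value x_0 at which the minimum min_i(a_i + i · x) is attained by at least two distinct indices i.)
Roots: {-6, 5}

Each tropical root is a break point of the lower envelope of the lines y = a_i + i · x (there are 3 lines, with slopes 0, 1, ..., 2). Only the lines that attain the minimum somewhere contribute to roots; other lines are dominated. Here the surviving (envelope) indices are i = 2, i = 1, i = 0.
Intersections between consecutive envelope lines give the roots: for adjacent envelope indices i < j the intersection is x = (a_i − a_j) / (j − i). Reading off the sorted break points: {-6, 5}.
Verification: at each break x_0, at least two indices attain the minimum of min_i(a_i + i · x_0).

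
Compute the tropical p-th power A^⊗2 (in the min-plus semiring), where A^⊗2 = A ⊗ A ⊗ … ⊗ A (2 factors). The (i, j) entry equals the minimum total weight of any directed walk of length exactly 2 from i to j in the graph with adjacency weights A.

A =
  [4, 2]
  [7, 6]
A^⊗2 =
  [8, 6]
  [11, 9]

Each entry (A^⊗2)_ij equals the minimum over all length-2 walks i = v_0 → v_1 → … → v_2 = j of Σ_t A[v_t][v_{t+1}]. For example, for (i, j) = (0, 1) we minimise over 2 possible intermediate vertex sequences; the minimum is 6, attained along the walk 0 → 0 → 1.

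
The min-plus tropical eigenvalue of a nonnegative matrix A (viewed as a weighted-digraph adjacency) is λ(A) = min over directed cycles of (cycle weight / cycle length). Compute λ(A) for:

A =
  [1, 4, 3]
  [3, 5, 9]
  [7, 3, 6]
λ(A) = 1

Enumerate directed cycles and compute their means (weight / length). Sample:
  cycle 0 → 0: weight = 1, length = 1, mean = 1/1 ≈ 1.000
  cycle 1 → 1: weight = 5, length = 1, mean = 5/1 ≈ 5.000
  cycle 2 → 2: weight = 6, length = 1, mean = 6/1 ≈ 6.000
  cycle 0 → 1 → 0: weight = 7, length = 2, mean = 7/2 ≈ 3.500
  cycle 0 → 2 → 0: weight = 10, length = 2, mean = 10/2 ≈ 5.000
  cycle 1 → 0 → 1: weight = 7, length = 2, mean = 7/2 ≈ 3.500
Minimum mean = 1.000, attained e.g. along the cycle 0 → 0 with weight 1 and length 1. So λ(A) = 1/1 = 1.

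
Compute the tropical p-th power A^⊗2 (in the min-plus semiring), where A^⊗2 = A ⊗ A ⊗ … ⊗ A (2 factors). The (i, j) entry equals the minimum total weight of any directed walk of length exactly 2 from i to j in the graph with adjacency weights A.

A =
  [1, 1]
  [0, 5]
A^⊗2 =
  [1, 2]
  [1, 1]

Each entry (A^⊗2)_ij equals the minimum over all length-2 walks i = v_0 → v_1 → … → v_2 = j of Σ_t A[v_t][v_{t+1}]. For example, for (i, j) = (0, 1) we minimise over 2 possible intermediate vertex sequences; the minimum is 2, attained along the walk 0 → 0 → 1.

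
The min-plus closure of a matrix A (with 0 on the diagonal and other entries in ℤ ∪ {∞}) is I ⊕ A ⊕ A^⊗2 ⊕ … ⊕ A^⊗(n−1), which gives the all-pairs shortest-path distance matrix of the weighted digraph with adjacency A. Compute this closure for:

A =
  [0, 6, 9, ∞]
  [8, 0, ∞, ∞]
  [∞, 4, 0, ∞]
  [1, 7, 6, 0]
Closure =
  [0, 6, 9, ∞]
  [8, 0, 17, ∞]
  [12, 4, 0, ∞]
  [1, 7, 6, 0]

This is the Floyd-Warshall all-pairs shortest-path computation. For each intermediate vertex k = 0, 1, …, 3, update dist[i][j] ← min(dist[i][j], dist[i][k] + dist[k][j]). The final matrix gives, for each (i, j), the minimum total weight of any directed path from i to j (possibly empty when i = j).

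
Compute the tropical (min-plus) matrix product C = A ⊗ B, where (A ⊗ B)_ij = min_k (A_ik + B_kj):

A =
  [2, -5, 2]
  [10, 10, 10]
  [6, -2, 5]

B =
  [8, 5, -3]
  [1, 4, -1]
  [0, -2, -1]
A ⊗ B =
  [-4, -1, -6]
  [10, 8, 7]
  [-1, 2, -3]

Apply the min-plus product entry-by-entry:
  C[0][0] = min over k of (A[0][0] + B[0][0] = 2 + 8 = 10, A[0][1] + B[1][0] = -5 + 1 = -4, A[0][2] + B[2][0] = 2 + 0 = 2) = -4 (attained at k = 1)
  C[0][1] = min over k of (A[0][0] + B[0][1] = 2 + 5 = 7, A[0][1] + B[1][1] = -5 + 4 = -1, A[0][2] + B[2][1] = 2 + -2 = 0) = -1 (attained at k = 1)
  C[0][2] = min over k of (A[0][0] + B[0][2] = 2 + -3 = -1, A[0][1] + B[1][2] = -5 + -1 = -6, A[0][2] + B[2][2] = 2 + -1 = 1) = -6 (attained at k = 1)
  C[1][0] = min over k of (A[1][0] + B[0][0] = 10 + 8 = 18, A[1][1] + B[1][0] = 10 + 1 = 11, A[1][2] + B[2][0] = 10 + 0 = 10) = 10 (attained at k = 2)
  C[1][1] = min over k of (A[1][0] + B[0][1] = 10 + 5 = 15, A[1][1] + B[1][1] = 10 + 4 = 14, A[1][2] + B[2][1] = 10 + -2 = 8) = 8 (attained at k = 2)
  C[1][2] = min over k of (A[1][0] + B[0][2] = 10 + -3 = 7, A[1][1] + B[1][2] = 10 + -1 = 9, A[1][2] + B[2][2] = 10 + -1 = 9) = 7 (attained at k = 0)
  C[2][0] = min over k of (A[2][0] + B[0][0] = 6 + 8 = 14, A[2][1] + B[1][0] = -2 + 1 = -1, A[2][2] + B[2][0] = 5 + 0 = 5) = -1 (attained at k = 1)
  C[2][1] = min over k of (A[2][0] + B[0][1] = 6 + 5 = 11, A[2][1] + B[1][1] = -2 + 4 = 2, A[2][2] + B[2][1] = 5 + -2 = 3) = 2 (attained at k = 1)
  C[2][2] = min over k of (A[2][0] + B[0][2] = 6 + -3 = 3, A[2][1] + B[1][2] = -2 + -1 = -3, A[2][2] + B[2][2] = 5 + -1 = 4) = -3 (attained at k = 1)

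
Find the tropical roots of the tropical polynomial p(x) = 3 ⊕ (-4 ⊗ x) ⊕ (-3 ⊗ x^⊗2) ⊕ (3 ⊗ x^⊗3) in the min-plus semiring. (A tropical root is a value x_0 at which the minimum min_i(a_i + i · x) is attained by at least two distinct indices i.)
Roots: {-6, -1, 7}

Each tropical root is a break point of the lower envelope of the lines y = a_i + i · x (there are 4 lines, with slopes 0, 1, ..., 3). Only the lines that attain the minimum somewhere contribute to roots; other lines are dominated. Here the surviving (envelope) indices are i = 3, i = 2, i = 1, i = 0.
Intersections between consecutive envelope lines give the roots: for adjacent envelope indices i < j the intersection is x = (a_i − a_j) / (j − i). Reading off the sorted break points: {-6, -1, 7}.
Verification: at each break x_0, at least two indices attain the minimum of min_i(a_i + i · x_0).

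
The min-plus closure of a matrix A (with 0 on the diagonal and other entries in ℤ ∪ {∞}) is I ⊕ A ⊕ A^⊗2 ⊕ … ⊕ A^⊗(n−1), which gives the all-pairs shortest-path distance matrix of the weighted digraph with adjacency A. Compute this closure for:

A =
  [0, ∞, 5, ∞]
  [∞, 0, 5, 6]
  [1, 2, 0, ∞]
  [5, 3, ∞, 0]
Closure =
  [0, 7, 5, 13]
  [6, 0, 5, 6]
  [1, 2, 0, 8]
  [5, 3, 8, 0]

This is the Floyd-Warshall all-pairs shortest-path computation. For each intermediate vertex k = 0, 1, …, 3, update dist[i][j] ← min(dist[i][j], dist[i][k] + dist[k][j]). The final matrix gives, for each (i, j), the minimum total weight of any directed path from i to j (possibly empty when i = j).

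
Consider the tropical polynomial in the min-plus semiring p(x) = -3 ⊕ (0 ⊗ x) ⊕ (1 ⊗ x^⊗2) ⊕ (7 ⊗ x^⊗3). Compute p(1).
p(1) = -3

A tropical monomial a ⊗ x^⊗i evaluates to a + i · x. Evaluating each term at x = 1:
  Term 0 contributes -3 + 0 · 1 = -3
  Term 1 contributes 0 + 1 · 1 = 1
  Term 2 contributes 1 + 2 · 1 = 3
  Term 3 contributes 7 + 3 · 1 = 10
p(1) = ⊕ of these = min[-3, 1, 3, 10] = -3.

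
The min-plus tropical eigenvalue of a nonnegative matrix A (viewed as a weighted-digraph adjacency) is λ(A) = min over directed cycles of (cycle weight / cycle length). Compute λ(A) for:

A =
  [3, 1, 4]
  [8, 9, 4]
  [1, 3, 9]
λ(A) = 2

Enumerate directed cycles and compute their means (weight / length). Sample:
  cycle 0 → 0: weight = 3, length = 1, mean = 3/1 ≈ 3.000
  cycle 1 → 1: weight = 9, length = 1, mean = 9/1 ≈ 9.000
  cycle 2 → 2: weight = 9, length = 1, mean = 9/1 ≈ 9.000
  cycle 0 → 1 → 0: weight = 9, length = 2, mean = 9/2 ≈ 4.500
  cycle 0 → 2 → 0: weight = 5, length = 2, mean = 5/2 ≈ 2.500
  cycle 1 → 0 → 1: weight = 9, length = 2, mean = 9/2 ≈ 4.500
Minimum mean = 2.000, attained e.g. along the cycle 0 → 1 → 2 → 0 with weight 6 and length 3. So λ(A) = 6/3 = 2.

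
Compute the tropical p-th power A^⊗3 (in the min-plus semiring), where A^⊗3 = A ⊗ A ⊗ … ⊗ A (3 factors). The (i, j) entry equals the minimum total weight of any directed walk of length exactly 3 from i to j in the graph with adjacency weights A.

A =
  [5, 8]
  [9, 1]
A^⊗3 =
  [15, 10]
  [11, 3]

Each entry (A^⊗3)_ij equals the minimum over all length-3 walks i = v_0 → v_1 → … → v_3 = j of Σ_t A[v_t][v_{t+1}]. For example, for (i, j) = (0, 1) we minimise over 4 possible intermediate vertex sequences; the minimum is 10, attained along the walk 0 → 1 → 1 → 1.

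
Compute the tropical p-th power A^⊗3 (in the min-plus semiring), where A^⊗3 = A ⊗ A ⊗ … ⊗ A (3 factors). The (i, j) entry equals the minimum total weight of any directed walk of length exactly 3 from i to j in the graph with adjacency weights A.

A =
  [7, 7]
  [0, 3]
A^⊗3 =
  [10, 13]
  [6, 9]

Each entry (A^⊗3)_ij equals the minimum over all length-3 walks i = v_0 → v_1 → … → v_3 = j of Σ_t A[v_t][v_{t+1}]. For example, for (i, j) = (0, 1) we minimise over 4 possible intermediate vertex sequences; the minimum is 13, attained along the walk 0 → 1 → 1 → 1.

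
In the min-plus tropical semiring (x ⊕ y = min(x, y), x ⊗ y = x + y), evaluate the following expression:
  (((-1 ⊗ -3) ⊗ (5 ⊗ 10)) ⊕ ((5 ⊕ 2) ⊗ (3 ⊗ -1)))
(((-1 ⊗ -3) ⊗ (5 ⊗ 10)) ⊕ ((5 ⊕ 2) ⊗ (3 ⊗ -1))) = 4

Expand innermost to outermost. Recall ⊕ takes the minimum of its arguments and ⊗ takes their sum. Working out the expression (((-1 ⊗ -3) ⊗ (5 ⊗ 10)) ⊕ ((5 ⊕ 2) ⊗ (3 ⊗ -1))) gives 4.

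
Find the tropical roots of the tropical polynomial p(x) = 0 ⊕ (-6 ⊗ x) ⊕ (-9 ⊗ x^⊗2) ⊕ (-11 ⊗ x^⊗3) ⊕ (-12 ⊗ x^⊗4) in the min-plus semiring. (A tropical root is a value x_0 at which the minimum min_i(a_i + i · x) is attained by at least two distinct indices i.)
Roots: {1, 2, 3, 6}

Each tropical root is a break point of the lower envelope of the lines y = a_i + i · x (there are 5 lines, with slopes 0, 1, ..., 4). Only the lines that attain the minimum somewhere contribute to roots; other lines are dominated. Here the surviving (envelope) indices are i = 4, i = 3, i = 2, i = 1, i = 0.
Intersections between consecutive envelope lines give the roots: for adjacent envelope indices i < j the intersection is x = (a_i − a_j) / (j − i). Reading off the sorted break points: {1, 2, 3, 6}.
Verification: at each break x_0, at least two indices attain the minimum of min_i(a_i + i · x_0).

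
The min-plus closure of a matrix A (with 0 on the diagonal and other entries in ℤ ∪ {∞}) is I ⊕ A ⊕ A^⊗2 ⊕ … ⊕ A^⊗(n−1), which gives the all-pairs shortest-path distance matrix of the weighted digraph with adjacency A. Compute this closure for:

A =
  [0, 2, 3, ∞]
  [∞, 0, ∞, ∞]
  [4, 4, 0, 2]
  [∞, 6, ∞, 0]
Closure =
  [0, 2, 3, 5]
  [∞, 0, ∞, ∞]
  [4, 4, 0, 2]
  [∞, 6, ∞, 0]

This is the Floyd-Warshall all-pairs shortest-path computation. For each intermediate vertex k = 0, 1, …, 3, update dist[i][j] ← min(dist[i][j], dist[i][k] + dist[k][j]). The final matrix gives, for each (i, j), the minimum total weight of any directed path from i to j (possibly empty when i = j).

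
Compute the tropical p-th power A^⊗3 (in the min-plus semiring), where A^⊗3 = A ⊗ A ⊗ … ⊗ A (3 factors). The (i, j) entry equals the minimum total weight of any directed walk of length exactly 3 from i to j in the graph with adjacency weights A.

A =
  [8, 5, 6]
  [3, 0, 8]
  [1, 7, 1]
A^⊗3 =
  [8, 5, 8]
  [3, 0, 8]
  [3, 6, 3]

Each entry (A^⊗3)_ij equals the minimum over all length-3 walks i = v_0 → v_1 → … → v_3 = j of Σ_t A[v_t][v_{t+1}]. For example, for (i, j) = (0, 2) we minimise over 9 possible intermediate vertex sequences; the minimum is 8, attained along the walk 0 → 2 → 2 → 2.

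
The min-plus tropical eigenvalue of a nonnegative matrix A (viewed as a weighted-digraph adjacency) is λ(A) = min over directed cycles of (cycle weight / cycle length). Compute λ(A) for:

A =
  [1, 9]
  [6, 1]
λ(A) = 1

Enumerate directed cycles and compute their means (weight / length). Sample:
  cycle 0 → 0: weight = 1, length = 1, mean = 1/1 ≈ 1.000
  cycle 1 → 1: weight = 1, length = 1, mean = 1/1 ≈ 1.000
  cycle 0 → 1 → 0: weight = 15, length = 2, mean = 15/2 ≈ 7.500
  cycle 1 → 0 → 1: weight = 15, length = 2, mean = 15/2 ≈ 7.500
Minimum mean = 1.000, attained e.g. along the cycle 0 → 0 with weight 1 and length 1. So λ(A) = 1/1 = 1.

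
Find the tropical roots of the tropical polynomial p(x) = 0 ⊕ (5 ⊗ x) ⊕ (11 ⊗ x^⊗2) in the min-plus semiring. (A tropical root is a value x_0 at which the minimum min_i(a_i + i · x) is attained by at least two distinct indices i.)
Roots: {-6, -5}

Each tropical root is a break point of the lower envelope of the lines y = a_i + i · x (there are 3 lines, with slopes 0, 1, ..., 2). Only the lines that attain the minimum somewhere contribute to roots; other lines are dominated. Here the surviving (envelope) indices are i = 2, i = 1, i = 0.
Intersections between consecutive envelope lines give the roots: for adjacent envelope indices i < j the intersection is x = (a_i − a_j) / (j − i). Reading off the sorted break points: {-6, -5}.
Verification: at each break x_0, at least two indices attain the minimum of min_i(a_i + i · x_0).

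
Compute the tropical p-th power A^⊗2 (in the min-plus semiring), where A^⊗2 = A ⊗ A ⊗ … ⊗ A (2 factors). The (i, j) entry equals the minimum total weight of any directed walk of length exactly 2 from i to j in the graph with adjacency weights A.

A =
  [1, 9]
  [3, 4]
A^⊗2 =
  [2, 10]
  [4, 8]

Each entry (A^⊗2)_ij equals the minimum over all length-2 walks i = v_0 → v_1 → … → v_2 = j of Σ_t A[v_t][v_{t+1}]. For example, for (i, j) = (0, 1) we minimise over 2 possible intermediate vertex sequences; the minimum is 10, attained along the walk 0 → 0 → 1.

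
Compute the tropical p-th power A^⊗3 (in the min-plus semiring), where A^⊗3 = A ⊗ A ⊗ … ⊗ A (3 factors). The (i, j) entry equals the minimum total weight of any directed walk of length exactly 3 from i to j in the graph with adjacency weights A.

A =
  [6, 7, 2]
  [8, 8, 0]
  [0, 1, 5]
A^⊗3 =
  [7, 8, 3]
  [5, 6, 1]
  [1, 2, 6]

Each entry (A^⊗3)_ij equals the minimum over all length-3 walks i = v_0 → v_1 → … → v_3 = j of Σ_t A[v_t][v_{t+1}]. For example, for (i, j) = (0, 2) we minimise over 9 possible intermediate vertex sequences; the minimum is 3, attained along the walk 0 → 2 → 1 → 2.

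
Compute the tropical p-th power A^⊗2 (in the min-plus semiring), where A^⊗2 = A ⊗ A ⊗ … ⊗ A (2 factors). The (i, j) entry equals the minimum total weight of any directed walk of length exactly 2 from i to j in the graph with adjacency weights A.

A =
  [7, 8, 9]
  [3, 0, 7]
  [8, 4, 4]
A^⊗2 =
  [11, 8, 13]
  [3, 0, 7]
  [7, 4, 8]

Each entry (A^⊗2)_ij equals the minimum over all length-2 walks i = v_0 → v_1 → … → v_2 = j of Σ_t A[v_t][v_{t+1}]. For example, for (i, j) = (0, 2) we minimise over 3 possible intermediate vertex sequences; the minimum is 13, attained along the walk 0 → 2 → 2.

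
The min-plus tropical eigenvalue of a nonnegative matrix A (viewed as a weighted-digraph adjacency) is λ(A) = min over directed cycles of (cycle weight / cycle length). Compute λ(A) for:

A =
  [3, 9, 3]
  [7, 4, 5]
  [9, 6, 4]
λ(A) = 3

Enumerate directed cycles and compute their means (weight / length). Sample:
  cycle 0 → 0: weight = 3, length = 1, mean = 3/1 ≈ 3.000
  cycle 1 → 1: weight = 4, length = 1, mean = 4/1 ≈ 4.000
  cycle 2 → 2: weight = 4, length = 1, mean = 4/1 ≈ 4.000
  cycle 0 → 1 → 0: weight = 16, length = 2, mean = 16/2 ≈ 8.000
  cycle 0 → 2 → 0: weight = 12, length = 2, mean = 12/2 ≈ 6.000
  cycle 1 → 0 → 1: weight = 16, length = 2, mean = 16/2 ≈ 8.000
Minimum mean = 3.000, attained e.g. along the cycle 0 → 0 with weight 3 and length 1. So λ(A) = 3/1 = 3.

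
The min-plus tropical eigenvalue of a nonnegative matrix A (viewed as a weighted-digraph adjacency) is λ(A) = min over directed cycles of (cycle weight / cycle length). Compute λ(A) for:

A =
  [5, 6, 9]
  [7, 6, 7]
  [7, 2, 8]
λ(A) = 9/2

Enumerate directed cycles and compute their means (weight / length). Sample:
  cycle 0 → 0: weight = 5, length = 1, mean = 5/1 ≈ 5.000
  cycle 1 → 1: weight = 6, length = 1, mean = 6/1 ≈ 6.000
  cycle 2 → 2: weight = 8, length = 1, mean = 8/1 ≈ 8.000
  cycle 0 → 1 → 0: weight = 13, length = 2, mean = 13/2 ≈ 6.500
  cycle 0 → 2 → 0: weight = 16, length = 2, mean = 16/2 ≈ 8.000
  cycle 1 → 0 → 1: weight = 13, length = 2, mean = 13/2 ≈ 6.500
Minimum mean = 4.500, attained e.g. along the cycle 1 → 2 → 1 with weight 9 and length 2. So λ(A) = 9/2 = 9/2.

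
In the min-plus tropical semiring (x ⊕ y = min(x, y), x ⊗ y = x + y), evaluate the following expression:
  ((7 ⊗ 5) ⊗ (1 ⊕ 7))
((7 ⊗ 5) ⊗ (1 ⊕ 7)) = 13

Expand innermost to outermost. Recall ⊕ takes the minimum of its arguments and ⊗ takes their sum. Working out the expression ((7 ⊗ 5) ⊗ (1 ⊕ 7)) gives 13.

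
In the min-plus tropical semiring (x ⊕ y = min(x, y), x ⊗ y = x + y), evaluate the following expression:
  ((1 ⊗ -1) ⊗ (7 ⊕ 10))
((1 ⊗ -1) ⊗ (7 ⊕ 10)) = 7

Expand innermost to outermost. Recall ⊕ takes the minimum of its arguments and ⊗ takes their sum. Working out the expression ((1 ⊗ -1) ⊗ (7 ⊕ 10)) gives 7.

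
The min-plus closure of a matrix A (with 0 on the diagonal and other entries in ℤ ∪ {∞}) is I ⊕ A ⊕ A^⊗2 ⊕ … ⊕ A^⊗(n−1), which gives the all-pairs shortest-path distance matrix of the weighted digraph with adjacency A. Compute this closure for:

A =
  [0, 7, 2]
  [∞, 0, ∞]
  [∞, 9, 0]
Closure =
  [0, 7, 2]
  [∞, 0, ∞]
  [∞, 9, 0]

This is the Floyd-Warshall all-pairs shortest-path computation. For each intermediate vertex k = 0, 1, …, 2, update dist[i][j] ← min(dist[i][j], dist[i][k] + dist[k][j]). The final matrix gives, for each (i, j), the minimum total weight of any directed path from i to j (possibly empty when i = j).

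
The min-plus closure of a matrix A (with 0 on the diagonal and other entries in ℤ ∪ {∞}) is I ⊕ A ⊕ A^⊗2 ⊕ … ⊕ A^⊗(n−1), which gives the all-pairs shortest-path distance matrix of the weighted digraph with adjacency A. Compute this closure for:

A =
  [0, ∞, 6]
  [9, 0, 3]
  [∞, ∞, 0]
Closure =
  [0, ∞, 6]
  [9, 0, 3]
  [∞, ∞, 0]

This is the Floyd-Warshall all-pairs shortest-path computation. For each intermediate vertex k = 0, 1, …, 2, update dist[i][j] ← min(dist[i][j], dist[i][k] + dist[k][j]). The final matrix gives, for each (i, j), the minimum total weight of any directed path from i to j (possibly empty when i = j).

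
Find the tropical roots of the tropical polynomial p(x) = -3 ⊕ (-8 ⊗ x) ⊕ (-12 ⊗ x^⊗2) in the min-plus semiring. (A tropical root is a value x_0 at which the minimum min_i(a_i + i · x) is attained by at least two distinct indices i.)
Roots: {4, 5}

Each tropical root is a break point of the lower envelope of the lines y = a_i + i · x (there are 3 lines, with slopes 0, 1, ..., 2). Only the lines that attain the minimum somewhere contribute to roots; other lines are dominated. Here the surviving (envelope) indices are i = 2, i = 1, i = 0.
Intersections between consecutive envelope lines give the roots: for adjacent envelope indices i < j the intersection is x = (a_i − a_j) / (j − i). Reading off the sorted break points: {4, 5}.
Verification: at each break x_0, at least two indices attain the minimum of min_i(a_i + i · x_0).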